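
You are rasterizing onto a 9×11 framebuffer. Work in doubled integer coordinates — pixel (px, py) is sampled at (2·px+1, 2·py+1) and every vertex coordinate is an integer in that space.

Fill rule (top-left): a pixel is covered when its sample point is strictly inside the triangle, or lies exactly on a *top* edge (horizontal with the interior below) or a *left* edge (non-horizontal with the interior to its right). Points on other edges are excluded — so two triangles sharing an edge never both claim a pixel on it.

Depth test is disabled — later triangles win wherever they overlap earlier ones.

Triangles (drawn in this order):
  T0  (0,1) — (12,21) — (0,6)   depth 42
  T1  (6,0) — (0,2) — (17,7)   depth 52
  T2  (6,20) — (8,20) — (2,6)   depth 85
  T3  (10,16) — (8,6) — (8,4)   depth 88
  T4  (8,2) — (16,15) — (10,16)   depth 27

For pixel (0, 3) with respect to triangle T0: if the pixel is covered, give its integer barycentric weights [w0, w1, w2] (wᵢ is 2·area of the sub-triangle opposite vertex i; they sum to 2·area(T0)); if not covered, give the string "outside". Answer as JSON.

T0:
  2·area = 60
  edge (0, 1)→(12, 21): d=(12,20) right/bottom  bias=-1
  edge (12, 21)→(0, 6): d=(-12,-15) top-left  bias=+0
  edge (0, 6)→(0, 1): d=(0,-5) top-left  bias=+0
    (0,1)@(1, 3): e=[4,51,5] → █
    (1,1)@(3, 3): e=[-36,81,15] → ·
    (0,2)@(1, 5): e=[28,27,5] → █
    (1,2)@(3, 5): e=[-12,57,15] → ·
    (0,3)@(1, 7): e=[52,3,5] → █
    (1,3)@(3, 7): e=[12,33,15] → █
    (2,3)@(5, 7): e=[-28,63,25] → ·
    (0,4)@(1, 9): e=[76,-21,5] → ·
    (1,4)@(3, 9): e=[36,9,15] → █
    (2,4)@(5, 9): e=[-4,39,25] → ·
    (1,5)@(3, 11): e=[60,-15,15] → ·
    (2,5)@(5, 11): e=[20,15,25] → █
  covered (8 px):
    · · · · · · · · ·
    █ · · · · · · · ·
    █ · · · · · · · ·
    █ █ · · · · · · ·
    · █ · · · · · · ·
    · · █ · · · · · ·
    · · · █ · · · · ·
    · · · · · · · · ·
    · · · · █ · · · ·
    · · · · · · · · ·
    · · · · · · · · ·
T1:
  2·area = 64  (B↔C swapped to make it positive)
  edge (6, 0)→(17, 7): d=(11,7) right/bottom  bias=-1
  edge (17, 7)→(0, 2): d=(-17,-5) top-left  bias=+0
  edge (0, 2)→(6, 0): d=(6,-2) top-left  bias=+0
    (1,0)@(3, 1): e=[32,32,0] → █  [on edge]
    (2,0)@(5, 1): e=[18,42,4] → █
    (3,0)@(7, 1): e=[4,52,8] → █
    (4,0)@(9, 1): e=[-10,62,12] → ·
    (1,1)@(3, 3): e=[54,-2,12] → ·
    (2,1)@(5, 3): e=[40,8,16] → █
    (4,1)@(9, 3): e=[12,28,24] → █
    (5,1)@(11, 3): e=[-2,38,28] → ·
    (2,2)@(5, 5): e=[62,-26,28] → ·
    (3,2)@(7, 5): e=[48,-16,32] → ·
    (4,2)@(9, 5): e=[34,-6,36] → ·
    (5,2)@(11, 5): e=[20,4,40] → █
    (8,3)@(17, 7): e=[0,0,64] → ·  [on edge]
  covered (8 px):
    · █ █ █ · · · · ·
    · · █ █ █ · · · ·
    · · · · · █ █ · ·
    · · · · · · · · ·
    · · · · · · · · ·
    · · · · · · · · ·
    · · · · · · · · ·
    · · · · · · · · ·
    · · · · · · · · ·
    · · · · · · · · ·
    · · · · · · · · ·
T2:
  2·area = 28  (B↔C swapped to make it positive)
  edge (6, 20)→(2, 6): d=(-4,-14) top-left  bias=+0
  edge (2, 6)→(8, 20): d=(6,14) right/bottom  bias=-1
  edge (8, 20)→(6, 20): d=(-2,0) right/bottom  bias=-1
    (1,4)@(3, 9): e=[2,4,22] → █
    (2,4)@(5, 9): e=[30,-24,22] → ·
    (1,5)@(3, 11): e=[-6,16,18] → ·
    (2,6)@(5, 13): e=[14,0,14] → ·  [on edge]
    (2,7)@(5, 15): e=[6,12,10] → █
    (3,7)@(7, 15): e=[34,-16,10] → ·
    (2,8)@(5, 17): e=[-2,24,6] → ·
    (3,9)@(7, 19): e=[18,8,2] → █
    (4,9)@(9, 19): e=[46,-20,2] → ·
    (3,10)@(7, 21): e=[10,20,-2] → ·
  covered (3 px):
    · · · · · · · · ·
    · · · · · · · · ·
    · · · · · · · · ·
    · · · · · · · · ·
    · █ · · · · · · ·
    · · · · · · · · ·
    · · · · · · · · ·
    · · █ · · · · · ·
    · · · · · · · · ·
    · · · █ · · · · ·
    · · · · · · · · ·
T3:
  2·area = 4
  edge (10, 16)→(8, 6): d=(-2,-10) top-left  bias=+0
  edge (8, 6)→(8, 4): d=(0,-2) top-left  bias=+0
  edge (8, 4)→(10, 16): d=(2,12) right/bottom  bias=-1
    (3,0)@(7, 1): e=[0,-2,6] → ·  [on edge]
    (4,5)@(9, 11): e=[0,2,2] → █  [on edge]
    (5,5)@(11, 11): e=[20,6,-22] → ·
    (4,6)@(9, 13): e=[-4,2,6] → ·
    (5,10)@(11, 21): e=[0,6,-2] → ·  [on edge]
  covered (1 px):
    · · · · · · · · ·
    · · · · · · · · ·
    · · · · · · · · ·
    · · · · · · · · ·
    · · · · · · · · ·
    · · · · █ · · · ·
    · · · · · · · · ·
    · · · · · · · · ·
    · · · · · · · · ·
    · · · · · · · · ·
    · · · · · · · · ·
T4:
  2·area = 86
  edge (8, 2)→(16, 15): d=(8,13) right/bottom  bias=-1
  edge (16, 15)→(10, 16): d=(-6,1) right/bottom  bias=-1
  edge (10, 16)→(8, 2): d=(-2,-14) top-left  bias=+0
    (4,2)@(9, 5): e=[11,67,8] → █
    (5,2)@(11, 5): e=[-15,65,36] → ·
    (4,3)@(9, 7): e=[27,55,4] → █
    (5,3)@(11, 7): e=[1,53,32] → █
    (6,3)@(13, 7): e=[-25,51,60] → ·
    (4,4)@(9, 9): e=[43,43,0] → █  [on edge]
    (6,4)@(13, 9): e=[-9,39,56] → ·
    (4,5)@(9, 11): e=[59,31,-4] → ·
    (5,5)@(11, 11): e=[33,29,24] → █
    (6,5)@(13, 11): e=[7,27,52] → █
    (7,5)@(15, 11): e=[-19,25,80] → ·
    (5,6)@(11, 13): e=[49,17,20] → █
  covered (12 px):
    · · · · · · · · ·
    · · · · · · · · ·
    · · · · █ · · · ·
    · · · · █ █ · · ·
    · · · · █ █ · · ·
    · · · · · █ █ · ·
    · · · · · █ █ · ·
    · · · · · █ █ █ ·
    · · · · · · · · ·
    · · · · · · · · ·
    · · · · · · · · ·

Answer: [3,5,52]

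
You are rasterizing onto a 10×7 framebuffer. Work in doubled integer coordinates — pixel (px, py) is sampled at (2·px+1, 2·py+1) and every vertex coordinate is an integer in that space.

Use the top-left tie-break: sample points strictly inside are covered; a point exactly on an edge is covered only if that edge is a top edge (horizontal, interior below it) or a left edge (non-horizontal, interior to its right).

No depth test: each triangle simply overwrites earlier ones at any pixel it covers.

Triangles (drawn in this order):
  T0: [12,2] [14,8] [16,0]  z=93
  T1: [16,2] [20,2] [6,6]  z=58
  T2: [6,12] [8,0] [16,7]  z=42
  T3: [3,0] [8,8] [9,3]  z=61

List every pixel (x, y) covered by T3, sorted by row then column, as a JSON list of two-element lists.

T0:
  2·area = 28  (B↔C swapped to make it positive)
  edge (12, 2)→(16, 0): d=(4,-2) top-left  bias=+0
  edge (16, 0)→(14, 8): d=(-2,8) right/bottom  bias=-1
  edge (14, 8)→(12, 2): d=(-2,-6) top-left  bias=+0
    (7,0)@(15, 1): e=[2,6,20] → █
    (8,0)@(17, 1): e=[6,-10,32] → ·
    (6,1)@(13, 3): e=[6,18,4] → █
    (8,1)@(17, 3): e=[14,-14,28] → ·
    (6,2)@(13, 5): e=[14,14,0] → █  [on edge]
    (7,2)@(15, 5): e=[18,-2,12] → ·
    (6,3)@(13, 7): e=[22,10,-4] → ·
    (7,5)@(15, 11): e=[42,-14,0] → ·  [on edge]
  covered (4 px):
    · · · · · · · █ · ·
    · · · · · · █ █ · ·
    · · · · · · █ · · ·
    · · · · · · · · · ·
    · · · · · · · · · ·
    · · · · · · · · · ·
    · · · · · · · · · ·
T1:
  2·area = 16
  edge (16, 2)→(20, 2): d=(4,0) top-left  bias=+0
  edge (20, 2)→(6, 6): d=(-14,4) right/bottom  bias=-1
  edge (6, 6)→(16, 2): d=(10,-4) top-left  bias=+0
    (7,1)@(15, 3): e=[4,6,6] → █
    (8,1)@(17, 3): e=[4,-2,14] → ·
    (4,2)@(9, 5): e=[12,2,2] → █
    (5,2)@(11, 5): e=[12,-6,10] → ·
    (7,2)@(15, 5): e=[12,-22,26] → ·
    (4,3)@(9, 7): e=[20,-26,22] → ·
  covered (2 px):
    · · · · · · · · · ·
    · · · · · · · █ · ·
    · · · · █ · · · · ·
    · · · · · · · · · ·
    · · · · · · · · · ·
    · · · · · · · · · ·
    · · · · · · · · · ·
T2:
  2·area = 110
  edge (6, 12)→(8, 0): d=(2,-12) top-left  bias=+0
  edge (8, 0)→(16, 7): d=(8,7) right/bottom  bias=-1
  edge (16, 7)→(6, 12): d=(-10,5) right/bottom  bias=-1
    (4,0)@(9, 1): e=[14,1,95] → █
    (5,0)@(11, 1): e=[38,-13,85] → ·
    (4,1)@(9, 3): e=[18,17,75] → █
    (5,1)@(11, 3): e=[42,3,65] → █
    (6,1)@(13, 3): e=[66,-11,55] → ·
    (4,2)@(9, 5): e=[22,33,55] → █
    (6,2)@(13, 5): e=[70,5,35] → █
    (7,2)@(15, 5): e=[94,-9,25] → ·
    (3,3)@(7, 7): e=[2,63,45] → █
    (7,3)@(15, 7): e=[98,7,5] → █
    (8,3)@(17, 7): e=[122,-7,-5] → ·
    (3,4)@(7, 9): e=[6,79,25] → █
  covered (15 px):
    · · · · █ · · · · ·
    · · · · █ █ · · · ·
    · · · · █ █ █ · · ·
    · · · █ █ █ █ █ · ·
    · · · █ █ █ · · · ·
    · · · █ · · · · · ·
    · · · · · · · · · ·
T3:
  2·area = 33  (B↔C swapped to make it positive)
  edge (3, 0)→(9, 3): d=(6,3) right/bottom  bias=-1
  edge (9, 3)→(8, 8): d=(-1,5) right/bottom  bias=-1
  edge (8, 8)→(3, 0): d=(-5,-8) top-left  bias=+0
    (2,0)@(5, 1): e=[0,22,11] → ·  [on edge]
    (2,1)@(5, 3): e=[12,20,1] → █
    (3,1)@(7, 3): e=[6,10,17] → █
    (4,1)@(9, 3): e=[0,0,33] → ·  [on edge]
    (2,2)@(5, 5): e=[24,18,-9] → ·
    (3,2)@(7, 5): e=[18,8,7] → █
    (4,2)@(9, 5): e=[12,-2,23] → ·
    (6,2)@(13, 5): e=[0,-22,55] → ·  [on edge]
    (3,3)@(7, 7): e=[30,6,-3] → ·
    (8,3)@(17, 7): e=[0,-44,77] → ·  [on edge]
    (3,6)@(7, 13): e=[66,0,-33] → ·  [on edge]
  covered (3 px):
    · · · · · · · · · ·
    · · █ █ · · · · · ·
    · · · █ · · · · · ·
    · · · · · · · · · ·
    · · · · · · · · · ·
    · · · · · · · · · ·
    · · · · · · · · · ·

Result: [[2,1],[3,1],[3,2]]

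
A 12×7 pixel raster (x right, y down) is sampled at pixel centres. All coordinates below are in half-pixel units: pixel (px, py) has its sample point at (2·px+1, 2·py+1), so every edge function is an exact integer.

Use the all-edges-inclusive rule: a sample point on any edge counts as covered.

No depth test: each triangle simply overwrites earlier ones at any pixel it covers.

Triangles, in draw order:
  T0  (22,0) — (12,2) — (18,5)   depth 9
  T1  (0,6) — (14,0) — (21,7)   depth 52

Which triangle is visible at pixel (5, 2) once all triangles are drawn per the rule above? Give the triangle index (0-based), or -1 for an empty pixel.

T0:
  2·area = 42  (B↔C swapped to make it positive)
  edge (22, 0)→(18, 5): d=(-4,5) inclusive
  edge (18, 5)→(12, 2): d=(-6,-3) inclusive
  edge (12, 2)→(22, 0): d=(10,-2) inclusive
    (8,0)@(17, 1): e=[21,21,0] → #  [on edge]
    (9,0)@(19, 1): e=[11,27,4] → #
    (10,0)@(21, 1): e=[1,33,8] → #
    (11,0)@(23, 1): e=[-9,39,12] → ·
    (3,1)@(7, 3): e=[63,-21,0] → ·  [on edge]
    (7,1)@(15, 3): e=[23,3,16] → #
    (10,1)@(21, 3): e=[-7,21,28] → ·
    (7,2)@(15, 5): e=[15,-9,36] → ·
    (8,2)@(17, 5): e=[5,-3,40] → ·
    (9,2)@(19, 5): e=[-5,3,44] → ·
  covered (6 px):
    · · · · · · · · # # # ·
    · · · · · · · # # # · ·
    · · · · · · · · · · · ·
    · · · · · · · · · · · ·
    · · · · · · · · · · · ·
    · · · · · · · · · · · ·
    · · · · · · · · · · · ·
T1:
  2·area = 140
  edge (0, 6)→(14, 0): d=(14,-6) inclusive
  edge (14, 0)→(21, 7): d=(7,7) inclusive
  edge (21, 7)→(0, 6): d=(-21,-1) inclusive
    (6,0)@(13, 1): e=[8,14,118] → #
    (7,0)@(15, 1): e=[20,0,120] → #  [on edge]
    (8,0)@(17, 1): e=[32,-14,122] → ·
    (3,1)@(7, 3): e=[0,70,70] → #  [on edge]
    (4,1)@(9, 3): e=[12,56,72] → #
    (5,1)@(11, 3): e=[24,42,74] → #
    (8,1)@(17, 3): e=[60,0,80] → #  [on edge]
    (9,1)@(19, 3): e=[72,-14,82] → ·
    (1,2)@(3, 5): e=[4,112,24] → #
    (2,2)@(5, 5): e=[16,98,26] → #
    (9,2)@(19, 5): e=[100,0,40] → #  [on edge]
    (10,2)@(21, 5): e=[112,-14,42] → ·
    (10,3)@(21, 7): e=[140,0,0] → #  [on edge]
    (11,4)@(23, 9): e=[180,0,-40] → ·  [on edge]
  covered (18 px):
    · · · · · · # # · · · ·
    · · · # # # # # # · · ·
    · # # # # # # # # # · ·
    · · · · · · · · · · # ·
    · · · · · · · · · · · ·
    · · · · · · · · · · · ·
    · · · · · · · · · · · ·

Z-buffer (winner per pixel, '.' = empty):
  . . . . . . 1 1 0 0 0 .
  . . . 1 1 1 1 1 1 0 . .
  . 1 1 1 1 1 1 1 1 1 . .
  . . . . . . . . . . 1 .
  . . . . . . . . . . . .
  . . . . . . . . . . . .
  . . . . . . . . . . . .

Final: 1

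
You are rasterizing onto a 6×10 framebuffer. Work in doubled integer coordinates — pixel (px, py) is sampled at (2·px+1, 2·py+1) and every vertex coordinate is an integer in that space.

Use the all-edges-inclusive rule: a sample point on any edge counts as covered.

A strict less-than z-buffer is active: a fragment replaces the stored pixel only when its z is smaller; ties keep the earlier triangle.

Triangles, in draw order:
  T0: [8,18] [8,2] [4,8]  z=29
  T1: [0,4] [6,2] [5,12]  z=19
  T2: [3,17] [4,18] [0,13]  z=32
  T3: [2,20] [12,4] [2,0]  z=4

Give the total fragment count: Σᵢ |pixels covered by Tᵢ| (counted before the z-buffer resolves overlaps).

T0:
  2·area = 64  (B↔C swapped to make it positive)
  edge (8, 18)→(4, 8): d=(-4,-10) inclusive
  edge (4, 8)→(8, 2): d=(4,-6) inclusive
  edge (8, 2)→(8, 18): d=(0,16) inclusive
    (3,2)@(7, 5): e=[42,6,16] → #
    (4,2)@(9, 5): e=[62,18,-16] → ·
    (2,3)@(5, 7): e=[14,2,48] → #
    (4,3)@(9, 7): e=[54,26,-16] → ·
    (2,4)@(5, 9): e=[6,10,48] → #
    (4,4)@(9, 9): e=[46,34,-16] → ·
    (2,5)@(5, 11): e=[-2,18,48] → ·
    (3,5)@(7, 11): e=[18,30,16] → #
    (4,5)@(9, 11): e=[38,42,-16] → ·
    (3,6)@(7, 13): e=[10,38,16] → #
    (4,6)@(9, 13): e=[30,50,-16] → ·
    (3,7)@(7, 15): e=[2,46,16] → #
  covered (8 px):
    · · · · · ·
    · · · · · ·
    · · · # · ·
    · · # # · ·
    · · # # · ·
    · · · # · ·
    · · · # · ·
    · · · # · ·
    · · · · · ·
    · · · · · ·
T1:
  2·area = 58
  edge (0, 4)→(6, 2): d=(6,-2) inclusive
  edge (6, 2)→(5, 12): d=(-1,10) inclusive
  edge (5, 12)→(0, 4): d=(-5,-8) inclusive
    (4,0)@(9, 1): e=[0,-29,87] → ·  [on edge]
    (1,1)@(3, 3): e=[0,29,29] → #  [on edge]
    (2,1)@(5, 3): e=[4,9,45] → #
    (3,1)@(7, 3): e=[8,-11,61] → ·
    (0,2)@(1, 5): e=[8,47,3] → #
    (3,2)@(7, 5): e=[20,-13,51] → ·
    (0,3)@(1, 7): e=[20,45,-7] → ·
    (1,3)@(3, 7): e=[24,25,9] → #
    (3,3)@(7, 7): e=[32,-15,41] → ·
    (1,4)@(3, 9): e=[36,23,-1] → ·
    (2,4)@(5, 9): e=[40,3,15] → #
    (3,4)@(7, 9): e=[44,-17,31] → ·
  covered (9 px):
    · · · · · ·
    · # # · · ·
    # # # · · ·
    · # # · · ·
    · · # · · ·
    · · # · · ·
    · · · · · ·
    · · · · · ·
    · · · · · ·
    · · · · · ·
T2:
  2·area = 1  (B↔C swapped to make it positive)
  edge (3, 17)→(0, 13): d=(-3,-4) inclusive
  edge (0, 13)→(4, 18): d=(4,5) inclusive
  edge (4, 18)→(3, 17): d=(-1,-1) inclusive
    (0,7)@(1, 15): e=[-2,3,0] → ·  [on edge]
    (1,8)@(3, 17): e=[0,1,0] → #  [on edge]
    (2,8)@(5, 17): e=[8,-9,2] → ·
    (1,9)@(3, 19): e=[-6,9,-2] → ·
    (2,9)@(5, 19): e=[2,-1,0] → ·  [on edge]
  covered (1 px):
    · · · · · ·
    · · · · · ·
    · · · · · ·
    · · · · · ·
    · · · · · ·
    · · · · · ·
    · · · · · ·
    · · · · · ·
    · # · · · ·
    · · · · · ·
T3:
  2·area = 200  (B↔C swapped to make it positive)
  edge (2, 20)→(2, 0): d=(0,-20) inclusive
  edge (2, 0)→(12, 4): d=(10,4) inclusive
  edge (12, 4)→(2, 20): d=(-10,16) inclusive
    (1,0)@(3, 1): e=[20,6,174] → #
    (2,0)@(5, 1): e=[60,-2,142] → ·
    (1,1)@(3, 3): e=[20,26,154] → #
    (2,1)@(5, 3): e=[60,18,122] → #
    (3,1)@(7, 3): e=[100,10,90] → #
    (4,1)@(9, 3): e=[140,2,58] → #
    (5,1)@(11, 3): e=[180,-6,26] → ·
    (1,2)@(3, 5): e=[20,46,134] → #
    (5,2)@(11, 5): e=[180,14,6] → #
    (1,3)@(3, 7): e=[20,66,114] → #
    (5,3)@(11, 7): e=[180,34,-14] → ·
    (1,4)@(3, 9): e=[20,86,94] → #
  covered (25 px):
    · # · · · ·
    · # # # # ·
    · # # # # #
    · # # # # ·
    · # # # · ·
    · # # # · ·
    · # # · · ·
    · # # · · ·
    · # · · · ·
    · · · · · ·

Answer: 43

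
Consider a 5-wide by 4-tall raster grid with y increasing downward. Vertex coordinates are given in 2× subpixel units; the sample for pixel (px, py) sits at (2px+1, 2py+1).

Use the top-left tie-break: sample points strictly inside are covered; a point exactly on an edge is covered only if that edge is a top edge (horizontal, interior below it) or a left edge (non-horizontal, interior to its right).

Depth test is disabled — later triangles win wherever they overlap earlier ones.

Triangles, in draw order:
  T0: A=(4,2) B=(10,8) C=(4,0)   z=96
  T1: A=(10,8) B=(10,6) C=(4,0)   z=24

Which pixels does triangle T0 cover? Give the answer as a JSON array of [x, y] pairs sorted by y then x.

T0:
  2·area = 12  (B↔C swapped to make it positive)
  edge (4, 2)→(4, 0): d=(0,-2) top-left  bias=+0
  edge (4, 0)→(10, 8): d=(6,8) right/bottom  bias=-1
  edge (10, 8)→(4, 2): d=(-6,-6) top-left  bias=+0
    (1,0)@(3, 1): e=[-2,14,0] → ·  [on edge]
    (2,1)@(5, 3): e=[2,10,0] → #  [on edge]
    (3,1)@(7, 3): e=[6,-6,12] → ·
    (2,2)@(5, 5): e=[2,22,-12] → ·
    (3,2)@(7, 5): e=[6,6,0] → #  [on edge]
    (4,2)@(9, 5): e=[10,-10,12] → ·
    (3,3)@(7, 7): e=[6,18,-12] → ·
    (4,3)@(9, 7): e=[10,2,0] → #  [on edge]
  covered (3 px):
    · · · · ·
    · · # · ·
    · · · # ·
    · · · · #
T1:
  2·area = 12  (B↔C swapped to make it positive)
  edge (10, 8)→(4, 0): d=(-6,-8) top-left  bias=+0
  edge (4, 0)→(10, 6): d=(6,6) right/bottom  bias=-1
  edge (10, 6)→(10, 8): d=(0,2) right/bottom  bias=-1
    (2,0)@(5, 1): e=[2,0,10] → ·  [on edge]
    (3,1)@(7, 3): e=[6,0,6] → ·  [on edge]
    (4,2)@(9, 5): e=[10,0,2] → ·  [on edge]
  covered (0 px):
    · · · · ·
    · · · · ·
    · · · · ·
    · · · · ·

Answer: [[2,1],[3,2],[4,3]]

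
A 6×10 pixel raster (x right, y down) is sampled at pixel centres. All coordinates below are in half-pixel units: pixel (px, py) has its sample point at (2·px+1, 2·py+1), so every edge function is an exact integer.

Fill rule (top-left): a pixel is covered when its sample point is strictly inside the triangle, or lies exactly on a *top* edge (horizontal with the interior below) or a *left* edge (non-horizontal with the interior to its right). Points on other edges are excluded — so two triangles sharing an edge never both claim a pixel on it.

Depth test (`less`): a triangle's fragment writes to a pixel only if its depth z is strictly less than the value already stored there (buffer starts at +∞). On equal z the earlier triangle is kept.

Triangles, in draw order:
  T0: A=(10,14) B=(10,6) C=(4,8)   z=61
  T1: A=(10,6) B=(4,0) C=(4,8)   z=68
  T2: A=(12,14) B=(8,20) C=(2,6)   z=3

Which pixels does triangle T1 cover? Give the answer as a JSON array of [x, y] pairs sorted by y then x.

T0:
  2·area = 48  (B↔C swapped to make it positive)
  edge (10, 14)→(4, 8): d=(-6,-6) top-left  bias=+0
  edge (4, 8)→(10, 6): d=(6,-2) top-left  bias=+0
  edge (10, 6)→(10, 14): d=(0,8) right/bottom  bias=-1
    (0,2)@(1, 5): e=[0,-24,72] → .  [on edge]
    (1,3)@(3, 7): e=[0,-8,56] → .  [on edge]
    (3,3)@(7, 7): e=[24,0,24] → X  [on edge]
    (4,3)@(9, 7): e=[36,4,8] → X
    (5,3)@(11, 7): e=[48,8,-8] → .
    (0,4)@(1, 9): e=[-24,0,72] → .  [on edge]
    (2,4)@(5, 9): e=[0,8,40] → X  [on edge]
    (5,4)@(11, 9): e=[36,20,-8] → .
    (2,5)@(5, 11): e=[-12,20,40] → .
    (3,5)@(7, 11): e=[0,24,24] → X  [on edge]
    (5,5)@(11, 11): e=[24,32,-8] → .
    (3,6)@(7, 13): e=[-12,36,24] → .
    (4,6)@(9, 13): e=[0,40,8] → X  [on edge]
    (5,7)@(11, 15): e=[0,56,-8] → .  [on edge]
  covered (8 px):
    . . . . . .
    . . . . . .
    . . . . . .
    . . . X X .
    . . X X X .
    . . . X X .
    . . . . X .
    . . . . . .
    . . . . . .
    . . . . . .
T1:
  2·area = 48  (B↔C swapped to make it positive)
  edge (10, 6)→(4, 8): d=(-6,2) right/bottom  bias=-1
  edge (4, 8)→(4, 0): d=(0,-8) top-left  bias=+0
  edge (4, 0)→(10, 6): d=(6,6) right/bottom  bias=-1
    (2,0)@(5, 1): e=[40,8,0] → .  [on edge]
    (2,1)@(5, 3): e=[28,8,12] → X
    (3,1)@(7, 3): e=[24,24,0] → .  [on edge]
    (2,2)@(5, 5): e=[16,8,24] → X
    (3,2)@(7, 5): e=[12,24,12] → X
    (4,2)@(9, 5): e=[8,40,0] → .  [on edge]
    (2,3)@(5, 7): e=[4,8,36] → X
    (3,3)@(7, 7): e=[0,24,24] → .  [on edge]
    (5,3)@(11, 7): e=[-8,56,0] → .  [on edge]
    (0,4)@(1, 9): e=[0,-24,72] → .  [on edge]
    (2,4)@(5, 9): e=[-8,8,48] → .
  covered (4 px):
    . . . . . .
    . . X . . .
    . . X X . .
    . . X . . .
    . . . . . .
    . . . . . .
    . . . . . .
    . . . . . .
    . . . . . .
    . . . . . .
T2:
  2·area = 92
  edge (12, 14)→(8, 20): d=(-4,6) right/bottom  bias=-1
  edge (8, 20)→(2, 6): d=(-6,-14) top-left  bias=+0
  edge (2, 6)→(12, 14): d=(10,8) right/bottom  bias=-1
    (1,3)@(3, 7): e=[82,8,2] → X
    (2,3)@(5, 7): e=[70,36,-14] → .
    (1,4)@(3, 9): e=[74,-4,22] → .
    (2,4)@(5, 9): e=[62,24,6] → X
    (3,4)@(7, 9): e=[50,52,-10] → .
    (2,5)@(5, 11): e=[54,12,26] → X
    (3,5)@(7, 11): e=[42,40,10] → X
    (4,5)@(9, 11): e=[30,68,-6] → .
    (2,6)@(5, 13): e=[46,0,46] → X  [on edge]
    (4,6)@(9, 13): e=[22,56,14] → X
    (5,6)@(11, 13): e=[10,84,-2] → .
    (2,7)@(5, 15): e=[38,-12,66] → .
  covered (12 px):
    . . . . . .
    . . . . . .
    . . . . . .
    . X . . . .
    . . X . . .
    . . X X . .
    . . X X X .
    . . . X X X
    . . . X X .
    . . . . . .

Result: [[2,1],[2,2],[3,2],[2,3]]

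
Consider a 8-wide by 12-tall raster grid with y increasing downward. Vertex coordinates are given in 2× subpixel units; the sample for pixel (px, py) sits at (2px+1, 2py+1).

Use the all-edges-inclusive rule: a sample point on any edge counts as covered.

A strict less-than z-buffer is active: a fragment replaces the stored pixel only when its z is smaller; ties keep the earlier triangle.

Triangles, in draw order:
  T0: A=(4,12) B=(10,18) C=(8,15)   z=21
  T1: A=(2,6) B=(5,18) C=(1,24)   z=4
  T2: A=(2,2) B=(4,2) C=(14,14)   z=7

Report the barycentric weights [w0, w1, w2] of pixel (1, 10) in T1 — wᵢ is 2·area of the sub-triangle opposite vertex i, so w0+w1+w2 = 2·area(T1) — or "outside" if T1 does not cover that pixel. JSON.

T0:
  2·area = 6  (B↔C swapped to make it positive)
  edge (4, 12)→(8, 15): d=(4,3) inclusive
  edge (8, 15)→(10, 18): d=(2,3) inclusive
  edge (10, 18)→(4, 12): d=(-6,-6) inclusive
    (0,4)@(1, 9): e=[-3,9,0] → ·  [on edge]
    (1,5)@(3, 11): e=[-1,7,0] → ·  [on edge]
    (2,6)@(5, 13): e=[1,5,0] → #  [on edge]
    (3,6)@(7, 13): e=[-5,-1,12] → ·
    (2,7)@(5, 15): e=[9,9,-12] → ·
    (3,7)@(7, 15): e=[3,3,0] → #  [on edge]
    (4,7)@(9, 15): e=[-3,-3,12] → ·
    (3,8)@(7, 17): e=[11,7,-12] → ·
    (4,8)@(9, 17): e=[5,1,0] → #  [on edge]
    (5,8)@(11, 17): e=[-1,-5,12] → ·
    (4,9)@(9, 19): e=[13,5,-12] → ·
    (5,9)@(11, 19): e=[7,-1,0] → ·  [on edge]
    (6,10)@(13, 21): e=[9,-3,0] → ·  [on edge]
    (7,11)@(15, 23): e=[11,-5,0] → ·  [on edge]
  covered (3 px):
    · · · · · · · ·
    · · · · · · · ·
    · · · · · · · ·
    · · · · · · · ·
    · · · · · · · ·
    · · · · · · · ·
    · · # · · · · ·
    · · · # · · · ·
    · · · · # · · ·
    · · · · · · · ·
    · · · · · · · ·
    · · · · · · · ·
T1:
  2·area = 66
  edge (2, 6)→(5, 18): d=(3,12) inclusive
  edge (5, 18)→(1, 24): d=(-4,6) inclusive
  edge (1, 24)→(2, 6): d=(1,-18) inclusive
    (7,1)@(15, 3): e=[-165,0,231] → ·  [on edge]
    (5,4)@(11, 9): e=[-99,0,165] → ·  [on edge]
    (1,5)@(3, 11): e=[3,40,23] → #
    (2,5)@(5, 11): e=[-21,28,59] → ·
    (1,6)@(3, 13): e=[9,32,25] → #
    (2,6)@(5, 13): e=[-15,20,61] → ·
    (1,7)@(3, 15): e=[15,24,27] → #
    (2,7)@(5, 15): e=[-9,12,63] → ·
    (3,7)@(7, 15): e=[-33,0,99] → ·  [on edge]
    (1,8)@(3, 17): e=[21,16,29] → #
    (2,8)@(5, 17): e=[-3,4,65] → ·
    (1,9)@(3, 19): e=[27,8,31] → #
    (1,10)@(3, 21): e=[33,0,33] → #  [on edge]
  covered (6 px):
    · · · · · · · ·
    · · · · · · · ·
    · · · · · · · ·
    · · · · · · · ·
    · · · · · · · ·
    · # · · · · · ·
    · # · · · · · ·
    · # · · · · · ·
    · # · · · · · ·
    · # · · · · · ·
    · # · · · · · ·
    · · · · · · · ·
T2:
  2·area = 24
  edge (2, 2)→(4, 2): d=(2,0) inclusive
  edge (4, 2)→(14, 14): d=(10,12) inclusive
  edge (14, 14)→(2, 2): d=(-12,-12) inclusive
    (0,0)@(1, 1): e=[-2,26,0] → ·  [on edge]
    (1,1)@(3, 3): e=[2,22,0] → #  [on edge]
    (2,1)@(5, 3): e=[2,-2,24] → ·
    (1,2)@(3, 5): e=[6,42,-24] → ·
    (2,2)@(5, 5): e=[6,18,0] → #  [on edge]
    (3,2)@(7, 5): e=[6,-6,24] → ·
    (2,3)@(5, 7): e=[10,38,-24] → ·
    (3,3)@(7, 7): e=[10,14,0] → #  [on edge]
    (4,3)@(9, 7): e=[10,-10,24] → ·
    (3,4)@(7, 9): e=[14,34,-24] → ·
    (4,4)@(9, 9): e=[14,10,0] → #  [on edge]
    (5,4)@(11, 9): e=[14,-14,24] → ·
    (5,5)@(11, 11): e=[18,6,0] → #  [on edge]
    (6,6)@(13, 13): e=[22,2,0] → #  [on edge]
    (7,7)@(15, 15): e=[26,-2,0] → ·  [on edge]
  covered (6 px):
    · · · · · · · ·
    · # · · · · · ·
    · · # · · · · ·
    · · · # · · · ·
    · · · · # · · ·
    · · · · · # · ·
    · · · · · · # ·
    · · · · · · · ·
    · · · · · · · ·
    · · · · · · · ·
    · · · · · · · ·
    · · · · · · · ·

Result: [0,33,33]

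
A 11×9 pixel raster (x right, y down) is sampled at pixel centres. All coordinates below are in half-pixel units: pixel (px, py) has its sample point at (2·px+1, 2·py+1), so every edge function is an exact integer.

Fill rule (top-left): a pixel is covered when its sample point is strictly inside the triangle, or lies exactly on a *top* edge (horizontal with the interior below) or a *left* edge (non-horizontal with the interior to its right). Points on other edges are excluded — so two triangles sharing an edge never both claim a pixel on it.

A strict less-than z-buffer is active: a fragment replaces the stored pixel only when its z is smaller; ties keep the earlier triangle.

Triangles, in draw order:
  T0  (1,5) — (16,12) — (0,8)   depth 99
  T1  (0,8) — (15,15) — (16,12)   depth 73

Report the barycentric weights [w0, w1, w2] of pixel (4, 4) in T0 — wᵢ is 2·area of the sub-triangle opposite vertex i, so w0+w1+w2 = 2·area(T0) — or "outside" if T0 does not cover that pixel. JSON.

T0:
  2·area = 52
  edge (1, 5)→(16, 12): d=(15,7) right/bottom  bias=-1
  edge (16, 12)→(0, 8): d=(-16,-4) top-left  bias=+0
  edge (0, 8)→(1, 5): d=(1,-3) top-left  bias=+0
    (0,2)@(1, 5): e=[0,52,0] → ·  [on edge]
    (0,3)@(1, 7): e=[30,20,2] → #
    (1,3)@(3, 7): e=[16,28,8] → #
    (2,3)@(5, 7): e=[2,36,14] → #
    (3,3)@(7, 7): e=[-12,44,20] → ·
    (0,4)@(1, 9): e=[60,-12,4] → ·
    (1,4)@(3, 9): e=[46,-4,10] → ·
    (2,4)@(5, 9): e=[32,4,16] → #
    (3,4)@(7, 9): e=[18,12,22] → #
    (4,4)@(9, 9): e=[4,20,28] → #
    (5,4)@(11, 9): e=[-10,28,34] → ·
    (2,5)@(5, 11): e=[62,-28,18] → ·
  covered (7 px):
    · · · · · · · · · · ·
    · · · · · · · · · · ·
    · · · · · · · · · · ·
    # # # · · · · · · · ·
    · · # # # · · · · · ·
    · · · · · · # · · · ·
    · · · · · · · · · · ·
    · · · · · · · · · · ·
    · · · · · · · · · · ·
T1:
  2·area = 52  (B↔C swapped to make it positive)
  edge (0, 8)→(16, 12): d=(16,4) right/bottom  bias=-1
  edge (16, 12)→(15, 15): d=(-1,3) right/bottom  bias=-1
  edge (15, 15)→(0, 8): d=(-15,-7) top-left  bias=+0
    (9,1)@(19, 3): e=[-156,0,208] → ·  [on edge]
    (1,4)@(3, 9): e=[4,42,6] → #
    (2,4)@(5, 9): e=[-4,36,20] → ·
    (8,4)@(17, 9): e=[-52,0,104] → ·  [on edge]
    (1,5)@(3, 11): e=[36,40,-24] → ·
    (3,5)@(7, 11): e=[20,28,4] → #
    (4,5)@(9, 11): e=[12,22,18] → #
    (5,5)@(11, 11): e=[4,16,32] → #
    (6,5)@(13, 11): e=[-4,10,46] → ·
    (3,6)@(7, 13): e=[52,26,-26] → ·
    (4,6)@(9, 13): e=[44,20,-12] → ·
    (5,6)@(11, 13): e=[36,14,2] → #
    (7,7)@(15, 15): e=[52,0,0] → ·  [on edge]
  covered (7 px):
    · · · · · · · · · · ·
    · · · · · · · · · · ·
    · · · · · · · · · · ·
    · · · · · · · · · · ·
    · # · · · · · · · · ·
    · · · # # # · · · · ·
    · · · · · # # # · · ·
    · · · · · · · · · · ·
    · · · · · · · · · · ·

Result: [20,28,4]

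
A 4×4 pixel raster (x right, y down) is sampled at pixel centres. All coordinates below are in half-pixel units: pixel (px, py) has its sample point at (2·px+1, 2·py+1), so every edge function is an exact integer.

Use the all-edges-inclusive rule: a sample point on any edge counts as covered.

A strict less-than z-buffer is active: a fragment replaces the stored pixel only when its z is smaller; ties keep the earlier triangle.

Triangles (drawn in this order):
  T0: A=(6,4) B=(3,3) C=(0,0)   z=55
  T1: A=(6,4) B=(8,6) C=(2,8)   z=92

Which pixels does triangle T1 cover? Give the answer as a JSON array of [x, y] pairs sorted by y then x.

T0:
  2·area = 6
  edge (6, 4)→(3, 3): d=(-3,-1) inclusive
  edge (3, 3)→(0, 0): d=(-3,-3) inclusive
  edge (0, 0)→(6, 4): d=(6,4) inclusive
    (0,0)@(1, 1): e=[4,0,2] → #  [on edge]
    (1,0)@(3, 1): e=[6,6,-6] → ·
    (0,1)@(1, 3): e=[-2,-6,14] → ·
    (1,1)@(3, 3): e=[0,0,6] → #  [on edge]
    (2,1)@(5, 3): e=[2,6,-2] → ·
    (1,2)@(3, 5): e=[-6,-6,18] → ·
    (2,2)@(5, 5): e=[-4,0,10] → ·  [on edge]
    (3,3)@(7, 7): e=[-8,0,14] → ·  [on edge]
  covered (2 px):
    # · · ·
    · # · ·
    · · · ·
    · · · ·
T1:
  2·area = 16
  edge (6, 4)→(8, 6): d=(2,2) inclusive
  edge (8, 6)→(2, 8): d=(-6,2) inclusive
  edge (2, 8)→(6, 4): d=(4,-4) inclusive
    (1,0)@(3, 1): e=[0,40,-24] → ·  [on edge]
    (2,1)@(5, 3): e=[0,24,-8] → ·  [on edge]
    (3,1)@(7, 3): e=[-4,20,0] → ·  [on edge]
    (2,2)@(5, 5): e=[4,12,0] → #  [on edge]
    (3,2)@(7, 5): e=[0,8,8] → #  [on edge]
    (1,3)@(3, 7): e=[12,4,0] → #  [on edge]
    (2,3)@(5, 7): e=[8,0,8] → #  [on edge]
    (3,3)@(7, 7): e=[4,-4,16] → ·
  covered (4 px):
    · · · ·
    · · · ·
    · · # #
    · # # ·

Answer: [[2,2],[3,2],[1,3],[2,3]]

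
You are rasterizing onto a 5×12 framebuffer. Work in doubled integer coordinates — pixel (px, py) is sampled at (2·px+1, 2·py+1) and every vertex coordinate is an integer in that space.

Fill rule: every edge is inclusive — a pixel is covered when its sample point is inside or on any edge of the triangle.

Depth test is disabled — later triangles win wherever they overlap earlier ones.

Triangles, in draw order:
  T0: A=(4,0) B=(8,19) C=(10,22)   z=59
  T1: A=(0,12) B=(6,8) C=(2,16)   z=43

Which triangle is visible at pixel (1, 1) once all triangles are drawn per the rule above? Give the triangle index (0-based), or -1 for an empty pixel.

T0:
  2·area = 26  (B↔C swapped to make it positive)
  edge (4, 0)→(10, 22): d=(6,22) inclusive
  edge (10, 22)→(8, 19): d=(-2,-3) inclusive
  edge (8, 19)→(4, 0): d=(-4,-19) inclusive
    (3,5)@(7, 11): e=[0,13,13] → █  [on edge]
    (4,5)@(9, 11): e=[-44,19,51] → ·
    (3,6)@(7, 13): e=[12,9,5] → █
    (4,6)@(9, 13): e=[-32,15,43] → ·
    (3,7)@(7, 15): e=[24,5,-3] → ·
    (4,9)@(9, 19): e=[4,3,19] → █
    (4,10)@(9, 21): e=[16,-1,11] → ·
  covered (3 px):
    · · · · ·
    · · · · ·
    · · · · ·
    · · · · ·
    · · · · ·
    · · · █ ·
    · · · █ ·
    · · · · ·
    · · · · ·
    · · · · █
    · · · · ·
    · · · · ·
T1:
  2·area = 32
  edge (0, 12)→(6, 8): d=(6,-4) inclusive
  edge (6, 8)→(2, 16): d=(-4,8) inclusive
  edge (2, 16)→(0, 12): d=(-2,-4) inclusive
    (2,4)@(5, 9): e=[2,4,26] → █
    (3,4)@(7, 9): e=[10,-12,34] → ·
    (1,5)@(3, 11): e=[6,12,14] → █
    (2,5)@(5, 11): e=[14,-4,22] → ·
    (0,6)@(1, 13): e=[10,20,2] → █
    (2,6)@(5, 13): e=[26,-12,18] → ·
    (0,7)@(1, 15): e=[22,12,-2] → ·
    (1,7)@(3, 15): e=[30,-4,6] → ·
  covered (4 px):
    · · · · ·
    · · · · ·
    · · · · ·
    · · · · ·
    · · █ · ·
    · █ · · ·
    █ █ · · ·
    · · · · ·
    · · · · ·
    · · · · ·
    · · · · ·
    · · · · ·

Z-buffer (winner per pixel, '.' = empty):
  . . . . .
  . . . . .
  . . . . .
  . . . . .
  . . 1 . .
  . 1 . 0 .
  1 1 . 0 .
  . . . . .
  . . . . .
  . . . . 0
  . . . . .
  . . . . .

Final: -1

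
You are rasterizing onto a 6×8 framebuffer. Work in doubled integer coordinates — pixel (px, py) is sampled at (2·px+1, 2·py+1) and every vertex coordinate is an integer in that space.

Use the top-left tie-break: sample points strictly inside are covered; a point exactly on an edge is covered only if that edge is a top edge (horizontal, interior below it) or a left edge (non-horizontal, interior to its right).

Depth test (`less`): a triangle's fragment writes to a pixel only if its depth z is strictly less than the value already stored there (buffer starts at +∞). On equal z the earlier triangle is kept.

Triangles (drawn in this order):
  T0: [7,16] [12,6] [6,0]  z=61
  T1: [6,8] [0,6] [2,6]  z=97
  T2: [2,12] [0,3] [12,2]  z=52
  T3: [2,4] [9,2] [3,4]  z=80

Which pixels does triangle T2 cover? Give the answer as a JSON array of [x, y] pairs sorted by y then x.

T0:
  2·area = 90  (B↔C swapped to make it positive)
  edge (7, 16)→(6, 0): d=(-1,-16) top-left  bias=+0
  edge (6, 0)→(12, 6): d=(6,6) right/bottom  bias=-1
  edge (12, 6)→(7, 16): d=(-5,10) right/bottom  bias=-1
    (3,0)@(7, 1): e=[15,0,75] → ·  [on edge]
    (3,1)@(7, 3): e=[13,12,65] → █
    (4,1)@(9, 3): e=[45,0,45] → ·  [on edge]
    (3,2)@(7, 5): e=[11,24,55] → █
    (4,2)@(9, 5): e=[43,12,35] → █
    (5,2)@(11, 5): e=[75,0,15] → ·  [on edge]
    (3,3)@(7, 7): e=[9,36,45] → █
    (5,3)@(11, 7): e=[73,12,5] → █
    (3,4)@(7, 9): e=[7,48,35] → █
    (5,4)@(11, 9): e=[71,24,-5] → ·
    (3,5)@(7, 11): e=[5,60,25] → █
    (5,5)@(11, 11): e=[69,36,-15] → ·
  covered (12 px):
    · · · · · ·
    · · · █ · ·
    · · · █ █ ·
    · · · █ █ █
    · · · █ █ ·
    · · · █ █ ·
    · · · █ · ·
    · · · █ · ·
T1:
  2·area = 4
  edge (6, 8)→(0, 6): d=(-6,-2) top-left  bias=+0
  edge (0, 6)→(2, 6): d=(2,0) top-left  bias=+0
  edge (2, 6)→(6, 8): d=(4,2) right/bottom  bias=-1
    (1,3)@(3, 7): e=[0,2,2] → █  [on edge]
    (2,3)@(5, 7): e=[4,2,-2] → ·
    (1,4)@(3, 9): e=[-12,6,10] → ·
    (4,4)@(9, 9): e=[0,6,-2] → ·  [on edge]
  covered (1 px):
    · · · · · ·
    · · · · · ·
    · · · · · ·
    · █ · · · ·
    · · · · · ·
    · · · · · ·
    · · · · · ·
    · · · · · ·
T2:
  2·area = 110
  edge (2, 12)→(0, 3): d=(-2,-9) top-left  bias=+0
  edge (0, 3)→(12, 2): d=(12,-1) top-left  bias=+0
  edge (12, 2)→(2, 12): d=(-10,10) right/bottom  bias=-1
    (0,1)@(1, 3): e=[9,1,100] → █
    (1,1)@(3, 3): e=[27,3,80] → █
    (2,1)@(5, 3): e=[45,5,60] → █
    (3,1)@(7, 3): e=[63,7,40] → █
    (4,1)@(9, 3): e=[81,9,20] → █
    (5,1)@(11, 3): e=[99,11,0] → ·  [on edge]
    (0,2)@(1, 5): e=[5,25,80] → █
    (4,2)@(9, 5): e=[77,33,0] → ·  [on edge]
    (0,3)@(1, 7): e=[1,49,60] → █
    (3,3)@(7, 7): e=[55,55,0] → ·  [on edge]
    (0,4)@(1, 9): e=[-3,73,40] → ·
    (1,4)@(3, 9): e=[15,75,20] → █
    (2,4)@(5, 9): e=[33,77,0] → ·  [on edge]
    (1,5)@(3, 11): e=[11,99,0] → ·  [on edge]
    (0,6)@(1, 13): e=[-11,121,0] → ·  [on edge]
  covered (13 px):
    · · · · · ·
    █ █ █ █ █ ·
    █ █ █ █ · ·
    █ █ █ · · ·
    · █ · · · ·
    · · · · · ·
    · · · · · ·
    · · · · · ·
T3:
  2·area = 2
  edge (2, 4)→(9, 2): d=(7,-2) top-left  bias=+0
  edge (9, 2)→(3, 4): d=(-6,2) right/bottom  bias=-1
  edge (3, 4)→(2, 4): d=(-1,0) right/bottom  bias=-1
  covered (0 px):
    · · · · · ·
    · · · · · ·
    · · · · · ·
    · · · · · ·
    · · · · · ·
    · · · · · ·
    · · · · · ·
    · · · · · ·

Final: [[0,1],[1,1],[2,1],[3,1],[4,1],[0,2],[1,2],[2,2],[3,2],[0,3],[1,3],[2,3],[1,4]]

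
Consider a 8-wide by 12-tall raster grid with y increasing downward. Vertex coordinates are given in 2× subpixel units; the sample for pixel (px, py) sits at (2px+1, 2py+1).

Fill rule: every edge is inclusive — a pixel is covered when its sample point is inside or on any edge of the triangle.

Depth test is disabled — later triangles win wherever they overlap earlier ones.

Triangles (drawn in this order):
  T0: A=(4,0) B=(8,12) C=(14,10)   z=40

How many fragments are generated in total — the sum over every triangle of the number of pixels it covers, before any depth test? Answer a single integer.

T0:
  2·area = 80  (B↔C swapped to make it positive)
  edge (4, 0)→(14, 10): d=(10,10) inclusive
  edge (14, 10)→(8, 12): d=(-6,2) inclusive
  edge (8, 12)→(4, 0): d=(-4,-12) inclusive
    (2,0)@(5, 1): e=[0,72,8] → X  [on edge]
    (3,0)@(7, 1): e=[-20,68,32] → .
    (2,1)@(5, 3): e=[20,60,0] → X  [on edge]
    (3,1)@(7, 3): e=[0,56,24] → X  [on edge]
    (4,1)@(9, 3): e=[-20,52,48] → .
    (2,2)@(5, 5): e=[40,48,-8] → .
    (3,2)@(7, 5): e=[20,44,16] → X
    (4,2)@(9, 5): e=[0,40,40] → X  [on edge]
    (5,2)@(11, 5): e=[-20,36,64] → .
    (3,3)@(7, 7): e=[40,32,8] → X
    (5,3)@(11, 7): e=[0,24,56] → X  [on edge]
    (6,3)@(13, 7): e=[-20,20,80] → .
    (3,4)@(7, 9): e=[60,20,0] → X  [on edge]
    (6,4)@(13, 9): e=[0,8,72] → X  [on edge]
    (5,5)@(11, 11): e=[40,0,40] → X  [on edge]
    (7,5)@(15, 11): e=[0,-8,88] → .  [on edge]
    (2,6)@(5, 13): e=[120,0,-40] → .  [on edge]
    (4,7)@(9, 15): e=[100,-20,0] → .  [on edge]
    (5,10)@(11, 21): e=[140,-60,0] → .  [on edge]
  covered (14 px):
    . . X . . . . .
    . . X X . . . .
    . . . X X . . .
    . . . X X X . .
    . . . X X X X .
    . . . . X X . .
    . . . . . . . .
    . . . . . . . .
    . . . . . . . .
    . . . . . . . .
    . . . . . . . .
    . . . . . . . .

Final: 14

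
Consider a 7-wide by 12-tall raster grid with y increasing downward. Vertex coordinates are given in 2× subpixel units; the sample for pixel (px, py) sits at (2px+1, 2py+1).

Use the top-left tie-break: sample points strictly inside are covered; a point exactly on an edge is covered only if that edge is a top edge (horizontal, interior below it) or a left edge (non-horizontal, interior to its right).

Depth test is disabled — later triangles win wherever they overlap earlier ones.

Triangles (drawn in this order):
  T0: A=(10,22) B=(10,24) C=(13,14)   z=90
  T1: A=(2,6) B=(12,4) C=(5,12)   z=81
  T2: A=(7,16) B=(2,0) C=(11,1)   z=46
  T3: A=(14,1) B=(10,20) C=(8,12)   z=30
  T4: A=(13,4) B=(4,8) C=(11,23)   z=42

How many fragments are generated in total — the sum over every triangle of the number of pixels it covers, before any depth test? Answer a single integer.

T0:
  2·area = 6  (B↔C swapped to make it positive)
  edge (10, 22)→(13, 14): d=(3,-8) top-left  bias=+0
  edge (13, 14)→(10, 24): d=(-3,10) right/bottom  bias=-1
  edge (10, 24)→(10, 22): d=(0,-2) top-left  bias=+0
  covered (0 px):
    . . . . . . .
    . . . . . . .
    . . . . . . .
    . . . . . . .
    . . . . . . .
    . . . . . . .
    . . . . . . .
    . . . . . . .
    . . . . . . .
    . . . . . . .
    . . . . . . .
    . . . . . . .
T1:
  2·area = 66
  edge (2, 6)→(12, 4): d=(10,-2) top-left  bias=+0
  edge (12, 4)→(5, 12): d=(-7,8) right/bottom  bias=-1
  edge (5, 12)→(2, 6): d=(-3,-6) top-left  bias=+0
    (3,2)@(7, 5): e=[0,33,33] → X  [on edge]
    (4,2)@(9, 5): e=[4,17,45] → X
    (5,2)@(11, 5): e=[8,1,57] → X
    (6,2)@(13, 5): e=[12,-15,69] → .
    (1,3)@(3, 7): e=[12,51,3] → X
    (2,3)@(5, 7): e=[16,35,15] → X
    (5,3)@(11, 7): e=[28,-13,51] → .
    (1,4)@(3, 9): e=[32,37,-3] → .
    (2,4)@(5, 9): e=[36,21,9] → X
    (4,4)@(9, 9): e=[44,-11,33] → .
    (2,5)@(5, 11): e=[56,7,3] → X
    (3,5)@(7, 11): e=[60,-9,15] → .
  covered (10 px):
    . . . . . . .
    . . . . . . .
    . . . X X X .
    . X X X X . .
    . . X X . . .
    . . X . . . .
    . . . . . . .
    . . . . . . .
    . . . . . . .
    . . . . . . .
    . . . . . . .
    . . . . . . .
T2:
  2·area = 139
  edge (7, 16)→(2, 0): d=(-5,-16) top-left  bias=+0
  edge (2, 0)→(11, 1): d=(9,1) right/bottom  bias=-1
  edge (11, 1)→(7, 16): d=(-4,15) right/bottom  bias=-1
    (1,0)@(3, 1): e=[11,8,120] → X
    (2,0)@(5, 1): e=[43,6,90] → X
    (3,0)@(7, 1): e=[75,4,60] → X
    (4,0)@(9, 1): e=[107,2,30] → X
    (5,0)@(11, 1): e=[139,0,0] → .  [on edge]
    (1,1)@(3, 3): e=[1,26,112] → X
    (5,1)@(11, 3): e=[129,18,-8] → .
    (1,2)@(3, 5): e=[-9,44,104] → .
    (2,2)@(5, 5): e=[23,42,74] → X
    (5,2)@(11, 5): e=[119,36,-16] → .
    (2,3)@(5, 7): e=[13,60,66] → X
    (5,3)@(11, 7): e=[109,54,-24] → .
  covered (19 px):
    . X X X X . .
    . X X X X . .
    . . X X X . .
    . . X X X . .
    . . X X . . .
    . . . X . . .
    . . . X . . .
    . . . X . . .
    . . . . . . .
    . . . . . . .
    . . . . . . .
    . . . . . . .
T3:
  2·area = 70
  edge (14, 1)→(10, 20): d=(-4,19) right/bottom  bias=-1
  edge (10, 20)→(8, 12): d=(-2,-8) top-left  bias=+0
  edge (8, 12)→(14, 1): d=(6,-11) top-left  bias=+0
    (6,1)@(13, 3): e=[11,58,1] → X
    (6,2)@(13, 5): e=[3,54,13] → X
    (5,3)@(11, 7): e=[33,34,3] → X
    (6,3)@(13, 7): e=[-5,50,25] → .
    (5,4)@(11, 9): e=[25,30,15] → X
    (6,4)@(13, 9): e=[-13,46,37] → .
    (4,5)@(9, 11): e=[55,10,5] → X
    (6,5)@(13, 11): e=[-21,42,49] → .
    (4,6)@(9, 13): e=[47,6,17] → X
    (6,6)@(13, 13): e=[-29,38,61] → .
    (4,7)@(9, 15): e=[39,2,29] → X
    (6,7)@(13, 15): e=[-37,34,73] → .
  covered (10 px):
    . . . . . . .
    . . . . . . X
    . . . . . . X
    . . . . . X .
    . . . . . X .
    . . . . X X .
    . . . . X X .
    . . . . X X .
    . . . . . . .
    . . . . . . .
    . . . . . . .
    . . . . . . .
T4:
  2·area = 163  (B↔C swapped to make it positive)
  edge (13, 4)→(11, 23): d=(-2,19) right/bottom  bias=-1
  edge (11, 23)→(4, 8): d=(-7,-15) top-left  bias=+0
  edge (4, 8)→(13, 4): d=(9,-4) top-left  bias=+0
    (5,2)@(11, 5): e=[36,126,1] → X
    (6,2)@(13, 5): e=[-2,156,9] → .
    (3,3)@(7, 7): e=[108,52,3] → X
    (4,3)@(9, 7): e=[70,82,11] → X
    (6,3)@(13, 7): e=[-6,142,27] → .
    (2,4)@(5, 9): e=[142,8,13] → X
    (6,4)@(13, 9): e=[-10,128,45] → .
    (2,5)@(5, 11): e=[138,-6,31] → .
    (3,5)@(7, 11): e=[100,24,39] → X
    (6,5)@(13, 11): e=[-14,114,63] → .
    (3,6)@(7, 13): e=[96,10,57] → X
    (6,6)@(13, 13): e=[-18,100,81] → .
    (5,11)@(11, 23): e=[0,0,163] → .  [on edge]
  covered (20 px):
    . . . . . . .
    . . . . . . .
    . . . . . X .
    . . . X X X .
    . . X X X X .
    . . . X X X .
    . . . X X X .
    . . . . X X .
    . . . . X X .
    . . . . . X .
    . . . . . X .
    . . . . . . .

Answer: 59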